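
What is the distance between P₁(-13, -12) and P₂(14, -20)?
Using the distance formula: d = sqrt((x₂-x₁)² + (y₂-y₁)²)
dx = 14 - (-13) = 27
dy = (-20) - (-12) = -8
d = sqrt(27² + (-8)²) = sqrt(729 + 64) = sqrt(793) = 28.16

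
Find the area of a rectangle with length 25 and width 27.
Area = length * width
Area = 25 * 27
Area = 675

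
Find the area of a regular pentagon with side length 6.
For a regular 5-gon with side length s = 6:
Apothem a = s / (2*tan(pi/5)) = 6 / (2*tan(pi/5)) ≈ 4.1291
Perimeter P = 5 * 6 = 30
Area = (1/2) * P * a = (1/2) * 30 * 4.1291 = 61.94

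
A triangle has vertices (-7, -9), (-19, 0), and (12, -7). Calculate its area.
Using the coordinate formula: Area = (1/2)|x₁(y₂-y₃) + x₂(y₃-y₁) + x₃(y₁-y₂)|
Area = (1/2)|(-7)(0-(-7)) + (-19)((-7)-(-9)) + 12((-9)-0)|
Area = (1/2)|(-7)*7 + (-19)*2 + 12*(-9)|
Area = (1/2)|(-49) + (-38) + (-108)|
Area = (1/2)*195 = 97.50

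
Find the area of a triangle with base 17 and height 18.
Area = (1/2) * base * height
Area = (1/2) * 17 * 18
Area = 153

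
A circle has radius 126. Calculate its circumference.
Circumference = 2 * pi * r
Circumference = 2 * pi * 126
Circumference = 791.68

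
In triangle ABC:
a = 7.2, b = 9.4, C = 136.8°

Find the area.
Using A = ½ab·sin(C):
A = ½·7.2·9.4·sin(136.8°) = ½·67.68·0.684547 = 23.17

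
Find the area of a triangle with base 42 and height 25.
Area = (1/2) * base * height
Area = (1/2) * 42 * 25
Area = 525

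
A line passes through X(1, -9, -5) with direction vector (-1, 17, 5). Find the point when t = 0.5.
P(0.5) = (1 + (-1)(0.5), -9 + 17(0.5), -5 + 5(0.5)) = (0.5, -0.5, -2.5)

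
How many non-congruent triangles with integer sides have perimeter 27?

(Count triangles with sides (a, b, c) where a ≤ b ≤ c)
With a ≤ b ≤ c and a + b + c = 27, the triangle inequality a + b > c gives c < 27/2, so c ≤ 13.
Iterate a from 1 to ⌊p/3⌋ = 9; for each a, b ranges from a to ⌊(p−a)/2⌋ with c = p − a − b, keeping only c ≥ b.
Triples: (1, 13, 13), (2, 12, 13), (3, 11, 13), …
Count = 19 triangles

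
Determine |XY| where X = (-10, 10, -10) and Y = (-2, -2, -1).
d = √[(8)² + (-12)² + (9)²] = √289 = 17.0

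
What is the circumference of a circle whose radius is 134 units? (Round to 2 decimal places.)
Circumference = 2 * pi * r
Circumference = 2 * pi * 134
Circumference = 841.95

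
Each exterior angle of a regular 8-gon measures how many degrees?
Exterior angle of a regular n-gon = 360/n
Exterior angle = 360/8
Exterior angle = 45 degrees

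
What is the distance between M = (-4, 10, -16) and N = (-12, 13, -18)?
d = √[(-8)² + (3)² + (-2)²] = √77 = 8.775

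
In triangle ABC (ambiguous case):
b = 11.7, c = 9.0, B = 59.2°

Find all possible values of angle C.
sin(C)/c = sin(B)/b  →  sin(C) = c·sin(B)/b = 9.0·sin(59.2°)/11.7 = 0.660738
C₁ = arcsin(0.660738) = 41.36°,  C₂ = 180° - C₁ = 138.64°
Check C₂: A = 180° - 59.2° - 138.64° = -17.84° ≤ 0, rejected
C = 41.36° (one solution)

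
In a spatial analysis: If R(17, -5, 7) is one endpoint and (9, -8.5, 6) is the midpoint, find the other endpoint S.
S = (2×9 - 17, 2×(-8.5) - (-5), 2×6 - 7) = (1, -12, 5)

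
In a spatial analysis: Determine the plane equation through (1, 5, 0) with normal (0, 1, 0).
d = n·P = (0)(1) + (1)(5) + (0)(0) = 5
Plane: y = 5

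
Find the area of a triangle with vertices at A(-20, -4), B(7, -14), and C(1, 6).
Using the coordinate formula: Area = (1/2)|x₁(y₂-y₃) + x₂(y₃-y₁) + x₃(y₁-y₂)|
Area = (1/2)|(-20)((-14)-6) + 7(6-(-4)) + 1((-4)-(-14))|
Area = (1/2)|(-20)*(-20) + 7*10 + 1*10|
Area = (1/2)|400 + 70 + 10|
Area = (1/2)*480 = 240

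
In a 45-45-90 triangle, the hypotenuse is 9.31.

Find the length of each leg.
In a 45-45-90 triangle, hypotenuse = leg·√2  →  leg = hypotenuse/√2
leg = 9.31/√2 = 6.583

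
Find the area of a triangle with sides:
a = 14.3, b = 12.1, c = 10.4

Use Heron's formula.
s = (a+b+c)/2 = (14.3+12.1+10.4)/2 = 18.4
A = √(s(s-a)(s-b)(s-c)) = √(18.4·4.1·6.3·8)
A = √3802.18 = 61.66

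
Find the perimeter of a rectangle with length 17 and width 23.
Perimeter = 2 * (length + width)
Perimeter = 2 * (17 + 23)
Perimeter = 2 * 40
Perimeter = 80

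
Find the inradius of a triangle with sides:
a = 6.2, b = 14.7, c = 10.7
s = (a+b+c)/2 = (6.2+14.7+10.7)/2 = 15.8
Area = √(s(s-a)(s-b)(s-c)) = √(15.8·9.6·1.1·5.1) = 29.1706
r = Area/s = 29.1706/15.8 = 1.846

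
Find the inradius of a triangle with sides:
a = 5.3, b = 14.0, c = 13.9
s = (a+b+c)/2 = (5.3+14.0+13.9)/2 = 16.6
Area = √(s(s-a)(s-b)(s-c)) = √(16.6·11.3·2.6·2.7) = 36.2879
r = Area/s = 36.2879/16.6 = 2.186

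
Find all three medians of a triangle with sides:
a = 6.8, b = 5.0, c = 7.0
Using m_x = ½√(2y² + 2z² - x²):
m_a = ½√(2·5.0² + 2·7.0² - 6.8²) = ½√101.76 = 5.044
m_b = ½√(2·6.8² + 2·7.0² - 5.0²) = ½√165.48 = 6.432
m_c = ½√(2·6.8² + 2·5.0² - 7.0²) = ½√93.48 = 4.834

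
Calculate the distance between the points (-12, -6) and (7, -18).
Using the distance formula: d = sqrt((x₂-x₁)² + (y₂-y₁)²)
dx = 7 - (-12) = 19
dy = (-18) - (-6) = -12
d = sqrt(19² + (-12)²) = sqrt(361 + 144) = sqrt(505) = 22.47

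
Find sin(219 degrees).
sin(219 degrees) = -0.6293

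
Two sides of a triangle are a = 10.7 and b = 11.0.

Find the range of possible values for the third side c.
By the triangle inequality: |a - b| < c < a + b
|10.7 - 11.0| < c < 10.7 + 11.0
0.3 < c < 21.7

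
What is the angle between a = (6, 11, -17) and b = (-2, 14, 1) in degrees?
a·b = 125, |a|² = 446, |b|² = 201
cos θ = 125/√89646 ≈ 0.4175
θ ≈ 65.32°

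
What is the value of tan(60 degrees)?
tan(60 degrees) = sqrt(3)
Decimal approximation: 1.7321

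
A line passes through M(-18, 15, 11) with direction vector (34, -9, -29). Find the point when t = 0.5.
P(0.5) = (-18 + 34(0.5), 15 + (-9)(0.5), 11 + (-29)(0.5)) = (-1, 10.5, -3.5)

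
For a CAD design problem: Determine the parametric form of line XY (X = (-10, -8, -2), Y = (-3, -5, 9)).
Direction vector d = Y - X = (7, 3, 11)
x = -10 + 7t, y = -8 + 3t, z = -2 + 11t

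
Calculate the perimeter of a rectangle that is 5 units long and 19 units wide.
Perimeter = 2 * (length + width)
Perimeter = 2 * (5 + 19)
Perimeter = 2 * 24
Perimeter = 48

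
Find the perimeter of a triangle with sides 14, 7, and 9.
Perimeter = sum of all sides
Perimeter = 14 + 7 + 9
Perimeter = 30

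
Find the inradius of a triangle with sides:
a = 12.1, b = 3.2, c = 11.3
s = (a+b+c)/2 = (12.1+3.2+11.3)/2 = 13.3
Area = √(s(s-a)(s-b)(s-c)) = √(13.3·1.2·10.1·2) = 17.9553
r = Area/s = 17.9553/13.3 = 1.35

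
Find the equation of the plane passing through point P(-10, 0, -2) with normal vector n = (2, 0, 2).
d = n·P = (2)(-10) + (0)(0) + (2)(-2) = -24
Plane: 2x + 2z = -24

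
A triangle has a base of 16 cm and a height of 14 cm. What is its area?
Area = (1/2) * base * height
Area = (1/2) * 16 * 14
Area = 112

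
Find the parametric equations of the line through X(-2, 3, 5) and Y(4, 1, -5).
Direction vector d = Y - X = (6, -2, -10)
x = -2 + 6t, y = 3 - 2t, z = 5 - 10t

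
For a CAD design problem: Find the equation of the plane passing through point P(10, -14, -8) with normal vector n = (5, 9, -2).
d = n·P = (5)(10) + (9)(-14) + (-2)(-8) = -60
Plane: 5x + 9y - 2z = -60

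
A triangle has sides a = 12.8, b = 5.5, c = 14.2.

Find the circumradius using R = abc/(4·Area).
s = (a+b+c)/2 = 16.25
Area = √(s(s-a)(s-b)(s-c)) = √(16.25·3.45·10.75·2.05) = 35.1494
R = abc/(4·Area) = (12.8·5.5·14.2)/(4·35.1494) = 999.68/140.5976 = 7.11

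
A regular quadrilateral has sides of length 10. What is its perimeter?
Perimeter = number of sides * side length
Perimeter = 4 * 10
Perimeter = 40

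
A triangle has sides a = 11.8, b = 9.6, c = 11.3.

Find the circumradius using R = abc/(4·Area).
s = (a+b+c)/2 = 16.35
Area = √(s(s-a)(s-b)(s-c)) = √(16.35·4.55·6.75·5.05) = 50.3573
R = abc/(4·Area) = (11.8·9.6·11.3)/(4·50.3573) = 1280.064/201.4292 = 6.355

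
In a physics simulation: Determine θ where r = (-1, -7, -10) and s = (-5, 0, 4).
r·s = -35, |r|² = 150, |s|² = 41
cos θ = -35/√6150 ≈ -0.4463
θ ≈ 116.5°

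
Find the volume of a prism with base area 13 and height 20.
Volume = base area * height
Volume = 13 * 20
Volume = 260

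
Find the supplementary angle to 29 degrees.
Supplementary angles sum to 180 degrees.
Other angle = 180 - 29
Other angle = 151 degrees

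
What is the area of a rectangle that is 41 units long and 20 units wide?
Area = length * width
Area = 41 * 20
Area = 820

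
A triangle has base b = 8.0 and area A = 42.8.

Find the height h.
A = ½bh  →  h = 2A/b
h = 2·42.8/8.0 = 10.7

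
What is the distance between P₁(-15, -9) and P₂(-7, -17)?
Using the distance formula: d = sqrt((x₂-x₁)² + (y₂-y₁)²)
dx = (-7) - (-15) = 8
dy = (-17) - (-9) = -8
d = sqrt(8² + (-8)²) = sqrt(64 + 64) = sqrt(128) = 11.31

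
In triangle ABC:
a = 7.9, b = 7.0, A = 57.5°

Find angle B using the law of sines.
sin(B)/b = sin(A)/a
sin(B) = b·sin(A)/a = 7.0·sin(57.5°)/7.9 = 0.747309
B = arcsin(0.747309) = 48.36°  (b ≤ a, so B ≤ A and the acute solution is unique)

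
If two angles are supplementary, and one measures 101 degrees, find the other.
Supplementary angles sum to 180 degrees.
Other angle = 180 - 101
Other angle = 79 degrees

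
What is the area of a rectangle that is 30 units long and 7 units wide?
Area = length * width
Area = 30 * 7
Area = 210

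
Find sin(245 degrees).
sin(245 degrees) = -0.9063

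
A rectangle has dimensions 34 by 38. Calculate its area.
Area = length * width
Area = 34 * 38
Area = 1292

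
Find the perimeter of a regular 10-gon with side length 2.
Perimeter = number of sides * side length
Perimeter = 10 * 2
Perimeter = 20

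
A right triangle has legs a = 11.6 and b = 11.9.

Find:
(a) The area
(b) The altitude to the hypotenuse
(a) Area = ½ab = ½·11.6·11.9 = 69.02
(b) Hypotenuse c = √(11.6² + 11.9²) = √276.17 = 16.6184
    Area = ½·c·h_c  →  h_c = 2·Area/c = 2·69.02/16.6184 = 8.306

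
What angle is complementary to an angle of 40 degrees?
Complementary angles sum to 90 degrees.
Other angle = 90 - 40
Other angle = 50 degrees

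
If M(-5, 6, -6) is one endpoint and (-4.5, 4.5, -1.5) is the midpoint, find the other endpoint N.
N = (2×(-4.5) - (-5), 2×4.5 - 6, 2×(-1.5) - (-6)) = (-4, 3, 3)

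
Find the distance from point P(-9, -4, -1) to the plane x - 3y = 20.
d = |1(-9) + (-3)(-4) + 0(-1) - (20)| / √(1² + (-3)² + 0²) = 17/√10 = 5.376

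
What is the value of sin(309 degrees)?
sin(309 degrees) = -0.7771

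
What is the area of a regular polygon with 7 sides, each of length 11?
For a regular 7-gon with side length s = 11:
Apothem a = s / (2*tan(pi/7)) = 11 / (2*tan(pi/7)) ≈ 11.4209
Perimeter P = 7 * 11 = 77
Area = (1/2) * P * a = (1/2) * 77 * 11.4209 = 439.70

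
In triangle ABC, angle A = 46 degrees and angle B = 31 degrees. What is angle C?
Sum of angles in a triangle = 180 degrees
Third angle = 180 - 46 - 31
Third angle = 103 degrees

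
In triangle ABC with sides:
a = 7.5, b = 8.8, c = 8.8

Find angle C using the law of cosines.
cos(C) = (a² + b² - c²)/(2ab)
cos(C) = (7.5² + 8.8² - 8.8²)/(2·7.5·8.8) = 56.25/132 = 0.426136
C = arccos(0.426136) = 64.78°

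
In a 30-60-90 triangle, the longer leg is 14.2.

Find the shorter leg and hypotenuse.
In a 30-60-90 triangle, sides are in ratio 1 : √3 : 2.
Long leg = short leg·√3  →  short leg = 14.2/√3 = 8.198
Hypotenuse = 2·(short leg) = 2·14.2/√3 = 16.4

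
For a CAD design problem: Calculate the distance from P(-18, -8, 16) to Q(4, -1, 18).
d = √[(22)² + (7)² + (2)²] = √537 = 23.17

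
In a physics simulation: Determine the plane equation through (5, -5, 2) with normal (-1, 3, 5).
d = n·P = (-1)(5) + (3)(-5) + (5)(2) = -10
Plane: -x + 3y + 5z = -10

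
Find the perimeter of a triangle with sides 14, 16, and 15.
Perimeter = sum of all sides
Perimeter = 14 + 16 + 15
Perimeter = 45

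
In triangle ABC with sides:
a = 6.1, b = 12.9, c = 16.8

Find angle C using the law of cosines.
cos(C) = (a² + b² - c²)/(2ab)
cos(C) = (6.1² + 12.9² - 16.8²)/(2·6.1·12.9) = -78.62/157.38 = -0.499555
C = arccos(-0.499555) = 120°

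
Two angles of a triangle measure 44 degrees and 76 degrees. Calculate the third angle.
Sum of angles in a triangle = 180 degrees
Third angle = 180 - 44 - 76
Third angle = 60 degrees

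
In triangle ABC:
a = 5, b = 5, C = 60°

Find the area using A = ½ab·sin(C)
A = ½·5·5·sin(60°) = ½·25·0.866025 = 10.83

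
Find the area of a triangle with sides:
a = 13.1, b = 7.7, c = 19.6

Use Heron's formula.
s = (a+b+c)/2 = (13.1+7.7+19.6)/2 = 20.2
A = √(s(s-a)(s-b)(s-c)) = √(20.2·7.1·12.5·0.6)
A = √1075.65 = 32.8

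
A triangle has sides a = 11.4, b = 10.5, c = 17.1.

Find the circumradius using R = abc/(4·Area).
s = (a+b+c)/2 = 19.5
Area = √(s(s-a)(s-b)(s-c)) = √(19.5·8.1·9·2.4) = 58.4099
R = abc/(4·Area) = (11.4·10.5·17.1)/(4·58.4099) = 2046.87/233.6396 = 8.761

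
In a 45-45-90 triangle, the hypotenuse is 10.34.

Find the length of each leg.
In a 45-45-90 triangle, hypotenuse = leg·√2  →  leg = hypotenuse/√2
leg = 10.34/√2 = 7.311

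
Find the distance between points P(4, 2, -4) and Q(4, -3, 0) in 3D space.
d = √[(0)² + (-5)² + (4)²] = √41 = 6.403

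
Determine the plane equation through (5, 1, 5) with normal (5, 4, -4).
d = n·P = (5)(5) + (4)(1) + (-4)(5) = 9
Plane: 5x + 4y - 4z = 9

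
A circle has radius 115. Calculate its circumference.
Circumference = 2 * pi * r
Circumference = 2 * pi * 115
Circumference = 722.57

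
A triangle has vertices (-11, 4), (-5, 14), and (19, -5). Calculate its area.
Using the coordinate formula: Area = (1/2)|x₁(y₂-y₃) + x₂(y₃-y₁) + x₃(y₁-y₂)|
Area = (1/2)|(-11)(14-(-5)) + (-5)((-5)-4) + 19(4-14)|
Area = (1/2)|(-11)*19 + (-5)*(-9) + 19*(-10)|
Area = (1/2)|(-209) + 45 + (-190)|
Area = (1/2)*354 = 177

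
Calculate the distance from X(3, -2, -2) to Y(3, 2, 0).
d = √[(0)² + (4)² + (2)²] = √20 = 4.472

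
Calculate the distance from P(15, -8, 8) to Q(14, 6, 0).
d = √[(-1)² + (14)² + (-8)²] = √261 = 16.16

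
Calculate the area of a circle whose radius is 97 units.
Area = pi * r²
Area = pi * 97²
Area = pi * 9409
Area = 29559.25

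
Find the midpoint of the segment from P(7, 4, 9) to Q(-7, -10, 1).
Midpoint = ((7-7)/2, (4-10)/2, (9+1)/2) = (0, -3, 5)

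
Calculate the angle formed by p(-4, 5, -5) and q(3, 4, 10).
p·q = -42, |p|² = 66, |q|² = 125
cos θ = -42/√8250 ≈ -0.4624
θ ≈ 117.5°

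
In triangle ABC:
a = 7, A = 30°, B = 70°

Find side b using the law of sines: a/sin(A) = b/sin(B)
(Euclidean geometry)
b = a·sin(B)/sin(A) = 7·sin(70°)/sin(30°)
b = 7·0.939693/0.500000 = 13.16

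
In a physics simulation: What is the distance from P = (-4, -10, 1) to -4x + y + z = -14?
d = |(-4)(-4) + 1(-10) + 1(1) - (-14)| / √((-4)² + 1² + 1²) = 21/√18 = 4.95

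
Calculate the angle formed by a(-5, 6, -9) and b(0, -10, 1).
a·b = -69, |a|² = 142, |b|² = 101
cos θ = -69/√14342 ≈ -0.5762
θ ≈ 125.2°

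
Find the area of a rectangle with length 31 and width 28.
Area = length * width
Area = 31 * 28
Area = 868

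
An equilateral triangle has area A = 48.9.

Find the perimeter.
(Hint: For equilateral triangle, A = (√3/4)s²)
A = (√3/4)s²  →  s² = 4A/√3 = 4·48.9/√3 = 112.93
s = 10.6268
Perimeter = 3s = 31.88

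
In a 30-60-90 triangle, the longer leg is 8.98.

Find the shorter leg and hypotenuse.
In a 30-60-90 triangle, sides are in ratio 1 : √3 : 2.
Long leg = short leg·√3  →  short leg = 8.98/√3 = 5.185
Hypotenuse = 2·(short leg) = 2·8.98/√3 = 10.37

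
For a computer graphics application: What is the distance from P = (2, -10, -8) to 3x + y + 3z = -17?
d = |3(2) + 1(-10) + 3(-8) - (-17)| / √(3² + 1² + 3²) = 11/√19 = 2.524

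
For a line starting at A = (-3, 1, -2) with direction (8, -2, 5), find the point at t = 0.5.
P(0.5) = (-3 + 8(0.5), 1 + (-2)(0.5), -2 + 5(0.5)) = (1, 0, 0.5)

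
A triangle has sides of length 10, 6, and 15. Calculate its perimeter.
Perimeter = sum of all sides
Perimeter = 10 + 6 + 15
Perimeter = 31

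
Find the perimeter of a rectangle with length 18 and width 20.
Perimeter = 2 * (length + width)
Perimeter = 2 * (18 + 20)
Perimeter = 2 * 38
Perimeter = 76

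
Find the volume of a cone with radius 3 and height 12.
Volume = (1/3) * pi * r² * h
Volume = (1/3) * pi * 3² * 12
Volume = (1/3) * pi * 9 * 12
Volume = (1/3) * pi * 108
Volume = 113.10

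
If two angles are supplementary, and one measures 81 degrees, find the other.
Supplementary angles sum to 180 degrees.
Other angle = 180 - 81
Other angle = 99 degrees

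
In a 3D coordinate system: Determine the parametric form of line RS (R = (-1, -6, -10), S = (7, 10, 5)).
Direction vector d = S - R = (8, 16, 15)
x = -1 + 8t, y = -6 + 16t, z = -10 + 15t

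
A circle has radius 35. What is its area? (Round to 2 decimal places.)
Area = pi * r²
Area = pi * 35²
Area = pi * 1225
Area = 3848.45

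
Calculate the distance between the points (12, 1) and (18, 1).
Using the distance formula: d = sqrt((x₂-x₁)² + (y₂-y₁)²)
dx = 18 - 12 = 6
dy = 1 - 1 = 0
d = sqrt(6² + 0²) = sqrt(36 + 0) = sqrt(36) = 6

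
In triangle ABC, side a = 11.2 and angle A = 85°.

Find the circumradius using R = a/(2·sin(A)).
R = a/(2·sin(A)) = 11.2/(2·sin(85°))
R = 11.2/(2·0.996195) = 11.2/1.992389 = 5.621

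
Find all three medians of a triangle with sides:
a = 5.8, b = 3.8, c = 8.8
Using m_x = ½√(2y² + 2z² - x²):
m_a = ½√(2·3.8² + 2·8.8² - 5.8²) = ½√150.12 = 6.126
m_b = ½√(2·5.8² + 2·8.8² - 3.8²) = ½√207.72 = 7.206
m_c = ½√(2·5.8² + 2·3.8² - 8.8²) = ½√18.72 = 2.163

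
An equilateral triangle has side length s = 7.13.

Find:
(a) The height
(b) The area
(a) Height h = s·√3/2 = 7.13·√3/2 = 6.175
(b) Area = (√3/4)·s² = (√3/4)·7.13² = (√3/4)·50.8369 = 22.01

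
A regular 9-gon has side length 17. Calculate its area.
For a regular 9-gon with side length s = 17:
Apothem a = s / (2*tan(pi/9)) = 17 / (2*tan(pi/9)) ≈ 23.3536
Perimeter P = 9 * 17 = 153
Area = (1/2) * P * a = (1/2) * 153 * 23.3536 = 1786.55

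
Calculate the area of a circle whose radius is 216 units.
Area = pi * r²
Area = pi * 216²
Area = pi * 46656
Area = 146574.15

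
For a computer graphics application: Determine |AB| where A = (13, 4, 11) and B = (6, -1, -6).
d = √[(-7)² + (-5)² + (-17)²] = √363 = 19.05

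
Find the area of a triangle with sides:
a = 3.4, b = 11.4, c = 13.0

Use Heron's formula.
s = (a+b+c)/2 = (3.4+11.4+13.0)/2 = 13.9
A = √(s(s-a)(s-b)(s-c)) = √(13.9·10.5·2.5·0.9)
A = √328.388 = 18.12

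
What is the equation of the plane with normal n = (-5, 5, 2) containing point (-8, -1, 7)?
d = n·P = (-5)(-8) + (5)(-1) + (2)(7) = 49
Plane: -5x + 5y + 2z = 49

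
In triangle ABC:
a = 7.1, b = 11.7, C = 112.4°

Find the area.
Using A = ½ab·sin(C):
A = ½·7.1·11.7·sin(112.4°) = ½·83.07·0.924546 = 38.4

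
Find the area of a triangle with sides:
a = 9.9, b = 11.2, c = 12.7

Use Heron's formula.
s = (a+b+c)/2 = (9.9+11.2+12.7)/2 = 16.9
A = √(s(s-a)(s-b)(s-c)) = √(16.9·7·5.7·4.2)
A = √2832.1 = 53.22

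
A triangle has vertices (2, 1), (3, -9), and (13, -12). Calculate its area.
Using the coordinate formula: Area = (1/2)|x₁(y₂-y₃) + x₂(y₃-y₁) + x₃(y₁-y₂)|
Area = (1/2)|2((-9)-(-12)) + 3((-12)-1) + 13(1-(-9))|
Area = (1/2)|2*3 + 3*(-13) + 13*10|
Area = (1/2)|6 + (-39) + 130|
Area = (1/2)*97 = 48.50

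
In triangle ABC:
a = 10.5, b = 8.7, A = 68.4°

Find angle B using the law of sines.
sin(B)/b = sin(A)/a
sin(B) = b·sin(A)/a = 8.7·sin(68.4°)/10.5 = 0.770386
B = arcsin(0.770386) = 50.39°  (b ≤ a, so B ≤ A and the acute solution is unique)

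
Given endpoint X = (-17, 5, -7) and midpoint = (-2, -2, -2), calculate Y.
Y = (2×(-2) - (-17), 2×(-2) - 5, 2×(-2) - (-7)) = (13, -9, 3)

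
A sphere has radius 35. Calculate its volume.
Volume = (4/3) * pi * r³
Volume = (4/3) * pi * 35³
Volume = (4/3) * pi * 42875
Volume = 179594.38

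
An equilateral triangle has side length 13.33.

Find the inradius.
For an equilateral triangle, r = s/(2√3) where s is the side.
r = 13.33/(2√3) = 13.33/3.464102 = 3.848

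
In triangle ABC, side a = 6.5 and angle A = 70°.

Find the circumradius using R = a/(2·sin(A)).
R = a/(2·sin(A)) = 6.5/(2·sin(70°))
R = 6.5/(2·0.939693) = 6.5/1.879385 = 3.459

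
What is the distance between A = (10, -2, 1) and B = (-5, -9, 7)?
d = √[(-15)² + (-7)² + (6)²] = √310 = 17.61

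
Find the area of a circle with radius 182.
Area = pi * r²
Area = pi * 182²
Area = pi * 33124
Area = 104062.12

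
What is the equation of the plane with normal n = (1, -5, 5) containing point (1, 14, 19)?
d = n·P = (1)(1) + (-5)(14) + (5)(19) = 26
Plane: x - 5y + 5z = 26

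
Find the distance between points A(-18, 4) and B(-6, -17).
Using the distance formula: d = sqrt((x₂-x₁)² + (y₂-y₁)²)
dx = (-6) - (-18) = 12
dy = (-17) - 4 = -21
d = sqrt(12² + (-21)²) = sqrt(144 + 441) = sqrt(585) = 24.19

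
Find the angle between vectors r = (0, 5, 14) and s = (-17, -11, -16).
r·s = -279, |r|² = 221, |s|² = 666
cos θ = -279/√147186 ≈ -0.7272
θ ≈ 136.7°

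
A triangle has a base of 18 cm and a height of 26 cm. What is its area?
Area = (1/2) * base * height
Area = (1/2) * 18 * 26
Area = 234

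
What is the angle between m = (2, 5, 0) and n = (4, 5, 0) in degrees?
m·n = 33, |m|² = 29, |n|² = 41
cos θ = 33/√1189 ≈ 0.957
θ ≈ 16.86°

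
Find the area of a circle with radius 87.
Area = pi * r²
Area = pi * 87²
Area = pi * 7569
Area = 23778.71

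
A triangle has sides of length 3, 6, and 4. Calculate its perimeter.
Perimeter = sum of all sides
Perimeter = 3 + 6 + 4
Perimeter = 13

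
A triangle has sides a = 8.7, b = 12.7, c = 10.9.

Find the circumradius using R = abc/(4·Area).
s = (a+b+c)/2 = 16.15
Area = √(s(s-a)(s-b)(s-c)) = √(16.15·7.45·3.45·5.25) = 46.6824
R = abc/(4·Area) = (8.7·12.7·10.9)/(4·46.6824) = 1204.341/186.7296 = 6.45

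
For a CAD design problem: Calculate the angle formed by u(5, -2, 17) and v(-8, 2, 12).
u·v = 160, |u|² = 318, |v|² = 212
cos θ = 160/√67416 ≈ 0.6162
θ ≈ 51.96°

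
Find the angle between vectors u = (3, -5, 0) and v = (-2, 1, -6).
u·v = -11, |u|² = 34, |v|² = 41
cos θ = -11/√1394 ≈ -0.2946
θ ≈ 107.1°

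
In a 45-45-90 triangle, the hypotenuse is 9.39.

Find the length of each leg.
In a 45-45-90 triangle, hypotenuse = leg·√2  →  leg = hypotenuse/√2
leg = 9.39/√2 = 6.64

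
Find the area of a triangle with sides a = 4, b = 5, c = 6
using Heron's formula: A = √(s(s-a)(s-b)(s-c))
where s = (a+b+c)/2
s = (4+5+6)/2 = 7.5
A = √(7.5·3.5·2.5·1.5) = √98.4375 = 9.922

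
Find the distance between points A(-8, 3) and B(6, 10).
Using the distance formula: d = sqrt((x₂-x₁)² + (y₂-y₁)²)
dx = 6 - (-8) = 14
dy = 10 - 3 = 7
d = sqrt(14² + 7²) = sqrt(196 + 49) = sqrt(245) = 15.65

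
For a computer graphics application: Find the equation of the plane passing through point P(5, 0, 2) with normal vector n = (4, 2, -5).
d = n·P = (4)(5) + (2)(0) + (-5)(2) = 10
Plane: 4x + 2y - 5z = 10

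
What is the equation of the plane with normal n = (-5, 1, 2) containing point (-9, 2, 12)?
d = n·P = (-5)(-9) + (1)(2) + (2)(12) = 71
Plane: -5x + y + 2z = 71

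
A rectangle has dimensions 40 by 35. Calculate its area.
Area = length * width
Area = 40 * 35
Area = 1400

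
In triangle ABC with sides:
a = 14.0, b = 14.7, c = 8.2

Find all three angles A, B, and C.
By the law of cosines:
cos(A) = (b² + c² - a²)/(2bc) = 0.362245  →  A = 68.76°
cos(B) = (a² + c² - b²)/(2ac) = 0.205357  →  B = 78.15°
cos(C) = (a² + b² - c²)/(2ab) = 0.837828  →  C = 33.09°
Check: A + B + C = 180.0° ✓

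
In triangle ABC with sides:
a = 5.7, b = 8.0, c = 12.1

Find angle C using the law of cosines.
cos(C) = (a² + b² - c²)/(2ab)
cos(C) = (5.7² + 8.0² - 12.1²)/(2·5.7·8.0) = -49.92/91.2 = -0.547368
C = arccos(-0.547368) = 123.2°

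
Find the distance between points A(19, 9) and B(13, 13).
Using the distance formula: d = sqrt((x₂-x₁)² + (y₂-y₁)²)
dx = 13 - 19 = -6
dy = 13 - 9 = 4
d = sqrt((-6)² + 4²) = sqrt(36 + 16) = sqrt(52) = 7.21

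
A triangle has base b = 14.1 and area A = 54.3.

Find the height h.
A = ½bh  →  h = 2A/b
h = 2·54.3/14.1 = 7.702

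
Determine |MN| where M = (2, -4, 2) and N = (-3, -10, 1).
d = √[(-5)² + (-6)² + (-1)²] = √62 = 7.874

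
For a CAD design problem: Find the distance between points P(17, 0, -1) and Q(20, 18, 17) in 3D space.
d = √[(3)² + (18)² + (18)²] = √657 = 25.63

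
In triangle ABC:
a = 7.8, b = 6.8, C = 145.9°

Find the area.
Using A = ½ab·sin(C):
A = ½·7.8·6.8·sin(145.9°) = ½·53.04·0.560639 = 14.87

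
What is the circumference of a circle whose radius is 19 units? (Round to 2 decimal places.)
Circumference = 2 * pi * r
Circumference = 2 * pi * 19
Circumference = 119.38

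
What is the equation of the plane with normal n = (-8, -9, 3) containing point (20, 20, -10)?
d = n·P = (-8)(20) + (-9)(20) + (3)(-10) = -370
Plane: -8x - 9y + 3z = -370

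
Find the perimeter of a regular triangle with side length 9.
Perimeter = number of sides * side length
Perimeter = 3 * 9
Perimeter = 27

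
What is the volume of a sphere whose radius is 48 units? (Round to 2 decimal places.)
Volume = (4/3) * pi * r³
Volume = (4/3) * pi * 48³
Volume = (4/3) * pi * 110592
Volume = 463246.69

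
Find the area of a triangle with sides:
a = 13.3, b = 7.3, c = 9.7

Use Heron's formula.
s = (a+b+c)/2 = (13.3+7.3+9.7)/2 = 15.15
A = √(s(s-a)(s-b)(s-c)) = √(15.15·1.85·7.85·5.45)
A = √1199.09 = 34.63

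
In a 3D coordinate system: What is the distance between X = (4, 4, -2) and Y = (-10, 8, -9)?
d = √[(-14)² + (4)² + (-7)²] = √261 = 16.16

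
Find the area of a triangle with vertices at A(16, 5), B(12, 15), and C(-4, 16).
Using the coordinate formula: Area = (1/2)|x₁(y₂-y₃) + x₂(y₃-y₁) + x₃(y₁-y₂)|
Area = (1/2)|16(15-16) + 12(16-5) + (-4)(5-15)|
Area = (1/2)|16*(-1) + 12*11 + (-4)*(-10)|
Area = (1/2)|(-16) + 132 + 40|
Area = (1/2)*156 = 78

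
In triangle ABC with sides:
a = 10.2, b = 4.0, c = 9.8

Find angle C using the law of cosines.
cos(C) = (a² + b² - c²)/(2ab)
cos(C) = (10.2² + 4.0² - 9.8²)/(2·10.2·4.0) = 24/81.6 = 0.294118
C = arccos(0.294118) = 72.9°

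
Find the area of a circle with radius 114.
Area = pi * r²
Area = pi * 114²
Area = pi * 12996
Area = 40828.14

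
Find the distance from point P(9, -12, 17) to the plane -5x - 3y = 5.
d = |(-5)(9) + (-3)(-12) + 0(17) - (5)| / √((-5)² + (-3)² + 0²) = 14/√34 = 2.401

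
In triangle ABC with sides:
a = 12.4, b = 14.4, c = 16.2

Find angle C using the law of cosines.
cos(C) = (a² + b² - c²)/(2ab)
cos(C) = (12.4² + 14.4² - 16.2²)/(2·12.4·14.4) = 98.68/357.12 = 0.276322
C = arccos(0.276322) = 73.96°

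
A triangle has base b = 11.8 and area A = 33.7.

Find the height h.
A = ½bh  →  h = 2A/b
h = 2·33.7/11.8 = 5.712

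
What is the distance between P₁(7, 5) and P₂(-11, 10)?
Using the distance formula: d = sqrt((x₂-x₁)² + (y₂-y₁)²)
dx = (-11) - 7 = -18
dy = 10 - 5 = 5
d = sqrt((-18)² + 5²) = sqrt(324 + 25) = sqrt(349) = 18.68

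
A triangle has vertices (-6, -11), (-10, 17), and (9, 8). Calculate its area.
Using the coordinate formula: Area = (1/2)|x₁(y₂-y₃) + x₂(y₃-y₁) + x₃(y₁-y₂)|
Area = (1/2)|(-6)(17-8) + (-10)(8-(-11)) + 9((-11)-17)|
Area = (1/2)|(-6)*9 + (-10)*19 + 9*(-28)|
Area = (1/2)|(-54) + (-190) + (-252)|
Area = (1/2)*496 = 248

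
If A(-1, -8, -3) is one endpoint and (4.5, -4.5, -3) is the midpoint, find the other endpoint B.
B = (2×4.5 - (-1), 2×(-4.5) - (-8), 2×(-3) - (-3)) = (10, -1, -3)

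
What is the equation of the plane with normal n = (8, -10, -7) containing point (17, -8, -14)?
d = n·P = (8)(17) + (-10)(-8) + (-7)(-14) = 314
Plane: 8x - 10y - 7z = 314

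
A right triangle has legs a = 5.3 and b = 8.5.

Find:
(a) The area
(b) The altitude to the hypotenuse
(a) Area = ½ab = ½·5.3·8.5 = 22.525
(b) Hypotenuse c = √(5.3² + 8.5²) = √100.34 = 10.017
    Area = ½·c·h_c  →  h_c = 2·Area/c = 2·22.525/10.017 = 4.497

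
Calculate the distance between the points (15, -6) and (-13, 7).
Using the distance formula: d = sqrt((x₂-x₁)² + (y₂-y₁)²)
dx = (-13) - 15 = -28
dy = 7 - (-6) = 13
d = sqrt((-28)² + 13²) = sqrt(784 + 169) = sqrt(953) = 30.87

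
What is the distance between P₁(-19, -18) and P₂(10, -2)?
Using the distance formula: d = sqrt((x₂-x₁)² + (y₂-y₁)²)
dx = 10 - (-19) = 29
dy = (-2) - (-18) = 16
d = sqrt(29² + 16²) = sqrt(841 + 256) = sqrt(1097) = 33.12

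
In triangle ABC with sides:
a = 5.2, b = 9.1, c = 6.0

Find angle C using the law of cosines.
cos(C) = (a² + b² - c²)/(2ab)
cos(C) = (5.2² + 9.1² - 6.0²)/(2·5.2·9.1) = 73.85/94.64 = 0.780325
C = arccos(0.780325) = 38.71°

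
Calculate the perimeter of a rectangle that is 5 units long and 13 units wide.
Perimeter = 2 * (length + width)
Perimeter = 2 * (5 + 13)
Perimeter = 2 * 18
Perimeter = 36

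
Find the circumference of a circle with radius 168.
Circumference = 2 * pi * r
Circumference = 2 * pi * 168
Circumference = 1055.58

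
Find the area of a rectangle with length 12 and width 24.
Area = length * width
Area = 12 * 24
Area = 288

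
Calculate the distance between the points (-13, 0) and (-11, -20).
Using the distance formula: d = sqrt((x₂-x₁)² + (y₂-y₁)²)
dx = (-11) - (-13) = 2
dy = (-20) - 0 = -20
d = sqrt(2² + (-20)²) = sqrt(4 + 400) = sqrt(404) = 20.10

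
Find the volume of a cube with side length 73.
Volume = s³
Volume = 73³
Volume = 389017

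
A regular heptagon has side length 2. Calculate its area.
For a regular 7-gon with side length s = 2:
Apothem a = s / (2*tan(pi/7)) = 2 / (2*tan(pi/7)) ≈ 2.0765
Perimeter P = 7 * 2 = 14
Area = (1/2) * P * a = (1/2) * 14 * 2.0765 = 14.54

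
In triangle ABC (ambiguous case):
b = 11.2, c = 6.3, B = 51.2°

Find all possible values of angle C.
sin(C)/c = sin(B)/b  →  sin(C) = c·sin(B)/b = 6.3·sin(51.2°)/11.2 = 0.438378
C₁ = arcsin(0.438378) = 26°,  C₂ = 180° - C₁ = 154°
Check C₂: A = 180° - 51.2° - 154° = -25.2° ≤ 0, rejected
C = 26° (one solution)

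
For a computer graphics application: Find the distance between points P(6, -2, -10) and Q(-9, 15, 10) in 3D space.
d = √[(-15)² + (17)² + (20)²] = √914 = 30.23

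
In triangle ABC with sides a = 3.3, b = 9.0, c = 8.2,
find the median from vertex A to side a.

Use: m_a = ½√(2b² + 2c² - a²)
m_a = ½√(2·9.0² + 2·8.2² - 3.3²)
m_a = ½√(162 + 134.48 - 10.89) = ½√285.59 = 8.45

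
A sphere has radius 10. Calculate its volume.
Volume = (4/3) * pi * r³
Volume = (4/3) * pi * 10³
Volume = (4/3) * pi * 1000
Volume = 4188.79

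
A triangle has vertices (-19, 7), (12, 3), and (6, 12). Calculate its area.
Using the coordinate formula: Area = (1/2)|x₁(y₂-y₃) + x₂(y₃-y₁) + x₃(y₁-y₂)|
Area = (1/2)|(-19)(3-12) + 12(12-7) + 6(7-3)|
Area = (1/2)|(-19)*(-9) + 12*5 + 6*4|
Area = (1/2)|171 + 60 + 24|
Area = (1/2)*255 = 127.50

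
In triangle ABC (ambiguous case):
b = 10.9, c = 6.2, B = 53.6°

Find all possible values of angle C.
sin(C)/c = sin(B)/b  →  sin(C) = c·sin(B)/b = 6.2·sin(53.6°)/10.9 = 0.457829
C₁ = arcsin(0.457829) = 27.25°,  C₂ = 180° - C₁ = 152.75°
Check C₂: A = 180° - 53.6° - 152.75° = -26.35° ≤ 0, rejected
C = 27.25° (one solution)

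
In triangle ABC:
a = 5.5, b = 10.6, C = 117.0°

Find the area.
Using A = ½ab·sin(C):
A = ½·5.5·10.6·sin(117.0°) = ½·58.3·0.891007 = 25.97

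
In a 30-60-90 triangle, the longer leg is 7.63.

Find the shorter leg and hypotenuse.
In a 30-60-90 triangle, sides are in ratio 1 : √3 : 2.
Long leg = short leg·√3  →  short leg = 7.63/√3 = 4.405
Hypotenuse = 2·(short leg) = 2·7.63/√3 = 8.81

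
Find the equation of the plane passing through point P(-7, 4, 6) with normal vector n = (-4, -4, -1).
d = n·P = (-4)(-7) + (-4)(4) + (-1)(6) = 6
Plane: -4x - 4y - z = 6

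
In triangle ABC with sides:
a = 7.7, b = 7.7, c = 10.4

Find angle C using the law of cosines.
cos(C) = (a² + b² - c²)/(2ab)
cos(C) = (7.7² + 7.7² - 10.4²)/(2·7.7·7.7) = 10.42/118.58 = 0.087873
C = arccos(0.087873) = 84.96°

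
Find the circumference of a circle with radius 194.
Circumference = 2 * pi * r
Circumference = 2 * pi * 194
Circumference = 1218.94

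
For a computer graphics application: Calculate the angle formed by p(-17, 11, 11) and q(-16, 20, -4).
p·q = 448, |p|² = 531, |q|² = 672
cos θ = 448/√356832 ≈ 0.75
θ ≈ 41.41°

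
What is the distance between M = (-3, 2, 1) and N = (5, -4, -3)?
d = √[(8)² + (-6)² + (-4)²] = √116 = 10.77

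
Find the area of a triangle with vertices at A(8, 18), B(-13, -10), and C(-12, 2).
Using the coordinate formula: Area = (1/2)|x₁(y₂-y₃) + x₂(y₃-y₁) + x₃(y₁-y₂)|
Area = (1/2)|8((-10)-2) + (-13)(2-18) + (-12)(18-(-10))|
Area = (1/2)|8*(-12) + (-13)*(-16) + (-12)*28|
Area = (1/2)|(-96) + 208 + (-336)|
Area = (1/2)*224 = 112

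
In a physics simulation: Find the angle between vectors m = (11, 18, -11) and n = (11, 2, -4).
m·n = 201, |m|² = 566, |n|² = 141
cos θ = 201/√79806 ≈ 0.7115
θ ≈ 44.64°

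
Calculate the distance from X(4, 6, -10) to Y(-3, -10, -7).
d = √[(-7)² + (-16)² + (3)²] = √314 = 17.72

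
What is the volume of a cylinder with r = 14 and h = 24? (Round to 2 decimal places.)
Volume = pi * r² * h
Volume = pi * 14² * 24
Volume = pi * 196 * 24
Volume = pi * 4704
Volume = 14778.05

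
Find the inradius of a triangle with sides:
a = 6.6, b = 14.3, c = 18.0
s = (a+b+c)/2 = (6.6+14.3+18.0)/2 = 19.45
Area = √(s(s-a)(s-b)(s-c)) = √(19.45·12.85·5.15·1.45) = 43.2015
r = Area/s = 43.2015/19.45 = 2.221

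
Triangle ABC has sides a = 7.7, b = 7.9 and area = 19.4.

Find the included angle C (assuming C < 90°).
Area = ½ab·sin(C)  →  sin(C) = 2·Area/(ab)
sin(C) = 2·19.4/(7.7·7.9) = 0.637843
C = arcsin(0.637843) = 39.63°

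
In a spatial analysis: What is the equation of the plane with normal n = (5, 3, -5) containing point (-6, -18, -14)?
d = n·P = (5)(-6) + (3)(-18) + (-5)(-14) = -14
Plane: 5x + 3y - 5z = -14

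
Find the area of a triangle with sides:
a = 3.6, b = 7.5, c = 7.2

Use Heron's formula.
s = (a+b+c)/2 = (3.6+7.5+7.2)/2 = 9.15
A = √(s(s-a)(s-b)(s-c)) = √(9.15·5.55·1.65·1.95)
A = √163.393 = 12.78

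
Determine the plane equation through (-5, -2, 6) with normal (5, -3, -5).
d = n·P = (5)(-5) + (-3)(-2) + (-5)(6) = -49
Plane: 5x - 3y - 5z = -49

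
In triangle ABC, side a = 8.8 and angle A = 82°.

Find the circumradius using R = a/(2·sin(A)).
R = a/(2·sin(A)) = 8.8/(2·sin(82°))
R = 8.8/(2·0.990268) = 8.8/1.980536 = 4.443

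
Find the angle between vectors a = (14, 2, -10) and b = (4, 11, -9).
a·b = 168, |a|² = 300, |b|² = 218
cos θ = 168/√65400 ≈ 0.6569
θ ≈ 48.93°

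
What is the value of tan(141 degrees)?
tan(141 degrees) = -0.8098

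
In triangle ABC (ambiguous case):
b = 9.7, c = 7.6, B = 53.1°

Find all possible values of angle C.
sin(C)/c = sin(B)/b  →  sin(C) = c·sin(B)/b = 7.6·sin(53.1°)/9.7 = 0.626557
C₁ = arcsin(0.626557) = 38.8°,  C₂ = 180° - C₁ = 141.2°
Check C₂: A = 180° - 53.1° - 141.2° = -14.3° ≤ 0, rejected
C = 38.8° (one solution)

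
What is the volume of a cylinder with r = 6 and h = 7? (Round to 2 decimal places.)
Volume = pi * r² * h
Volume = pi * 6² * 7
Volume = pi * 36 * 7
Volume = pi * 252
Volume = 791.68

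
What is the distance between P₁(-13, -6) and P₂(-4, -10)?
Using the distance formula: d = sqrt((x₂-x₁)² + (y₂-y₁)²)
dx = (-4) - (-13) = 9
dy = (-10) - (-6) = -4
d = sqrt(9² + (-4)²) = sqrt(81 + 16) = sqrt(97) = 9.85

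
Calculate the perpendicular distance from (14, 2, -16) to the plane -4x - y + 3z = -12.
d = |(-4)(14) + (-1)(2) + 3(-16) - (-12)| / √((-4)² + (-1)² + 3²) = 94/√26 = 18.43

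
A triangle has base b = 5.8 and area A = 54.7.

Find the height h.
A = ½bh  →  h = 2A/b
h = 2·54.7/5.8 = 18.86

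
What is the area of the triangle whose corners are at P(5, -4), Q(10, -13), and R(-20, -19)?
Using the coordinate formula: Area = (1/2)|x₁(y₂-y₃) + x₂(y₃-y₁) + x₃(y₁-y₂)|
Area = (1/2)|5((-13)-(-19)) + 10((-19)-(-4)) + (-20)((-4)-(-13))|
Area = (1/2)|5*6 + 10*(-15) + (-20)*9|
Area = (1/2)|30 + (-150) + (-180)|
Area = (1/2)*300 = 150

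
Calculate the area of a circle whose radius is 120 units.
Area = pi * r²
Area = pi * 120²
Area = pi * 14400
Area = 45238.93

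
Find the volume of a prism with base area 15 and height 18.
Volume = base area * height
Volume = 15 * 18
Volume = 270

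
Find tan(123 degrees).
tan(123 degrees) = -1.5399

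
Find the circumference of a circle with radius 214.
Circumference = 2 * pi * r
Circumference = 2 * pi * 214
Circumference = 1344.60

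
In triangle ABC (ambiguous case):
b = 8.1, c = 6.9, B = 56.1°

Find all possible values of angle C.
sin(C)/c = sin(B)/b  →  sin(C) = c·sin(B)/b = 6.9·sin(56.1°)/8.1 = 0.707048
C₁ = arcsin(0.707048) = 45°,  C₂ = 180° - C₁ = 135°
Check C₂: A = 180° - 56.1° - 135° = -11.1° ≤ 0, rejected
C = 45° (one solution)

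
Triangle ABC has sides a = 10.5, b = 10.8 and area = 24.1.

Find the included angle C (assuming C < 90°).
Area = ½ab·sin(C)  →  sin(C) = 2·Area/(ab)
sin(C) = 2·24.1/(10.5·10.8) = 0.425044
C = arcsin(0.425044) = 25.15°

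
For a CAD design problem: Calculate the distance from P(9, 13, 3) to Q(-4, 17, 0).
d = √[(-13)² + (4)² + (-3)²] = √194 = 13.93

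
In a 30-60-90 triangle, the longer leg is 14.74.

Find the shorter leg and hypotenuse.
In a 30-60-90 triangle, sides are in ratio 1 : √3 : 2.
Long leg = short leg·√3  →  short leg = 14.74/√3 = 8.51
Hypotenuse = 2·(short leg) = 2·14.74/√3 = 17.02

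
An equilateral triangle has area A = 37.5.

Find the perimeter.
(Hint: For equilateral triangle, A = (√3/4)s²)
A = (√3/4)s²  →  s² = 4A/√3 = 4·37.5/√3 = 86.6025
s = 9.30605
Perimeter = 3s = 27.92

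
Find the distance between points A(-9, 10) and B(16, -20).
Using the distance formula: d = sqrt((x₂-x₁)² + (y₂-y₁)²)
dx = 16 - (-9) = 25
dy = (-20) - 10 = -30
d = sqrt(25² + (-30)²) = sqrt(625 + 900) = sqrt(1525) = 39.05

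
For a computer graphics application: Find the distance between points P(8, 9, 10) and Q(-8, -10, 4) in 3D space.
d = √[(-16)² + (-19)² + (-6)²] = √653 = 25.55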